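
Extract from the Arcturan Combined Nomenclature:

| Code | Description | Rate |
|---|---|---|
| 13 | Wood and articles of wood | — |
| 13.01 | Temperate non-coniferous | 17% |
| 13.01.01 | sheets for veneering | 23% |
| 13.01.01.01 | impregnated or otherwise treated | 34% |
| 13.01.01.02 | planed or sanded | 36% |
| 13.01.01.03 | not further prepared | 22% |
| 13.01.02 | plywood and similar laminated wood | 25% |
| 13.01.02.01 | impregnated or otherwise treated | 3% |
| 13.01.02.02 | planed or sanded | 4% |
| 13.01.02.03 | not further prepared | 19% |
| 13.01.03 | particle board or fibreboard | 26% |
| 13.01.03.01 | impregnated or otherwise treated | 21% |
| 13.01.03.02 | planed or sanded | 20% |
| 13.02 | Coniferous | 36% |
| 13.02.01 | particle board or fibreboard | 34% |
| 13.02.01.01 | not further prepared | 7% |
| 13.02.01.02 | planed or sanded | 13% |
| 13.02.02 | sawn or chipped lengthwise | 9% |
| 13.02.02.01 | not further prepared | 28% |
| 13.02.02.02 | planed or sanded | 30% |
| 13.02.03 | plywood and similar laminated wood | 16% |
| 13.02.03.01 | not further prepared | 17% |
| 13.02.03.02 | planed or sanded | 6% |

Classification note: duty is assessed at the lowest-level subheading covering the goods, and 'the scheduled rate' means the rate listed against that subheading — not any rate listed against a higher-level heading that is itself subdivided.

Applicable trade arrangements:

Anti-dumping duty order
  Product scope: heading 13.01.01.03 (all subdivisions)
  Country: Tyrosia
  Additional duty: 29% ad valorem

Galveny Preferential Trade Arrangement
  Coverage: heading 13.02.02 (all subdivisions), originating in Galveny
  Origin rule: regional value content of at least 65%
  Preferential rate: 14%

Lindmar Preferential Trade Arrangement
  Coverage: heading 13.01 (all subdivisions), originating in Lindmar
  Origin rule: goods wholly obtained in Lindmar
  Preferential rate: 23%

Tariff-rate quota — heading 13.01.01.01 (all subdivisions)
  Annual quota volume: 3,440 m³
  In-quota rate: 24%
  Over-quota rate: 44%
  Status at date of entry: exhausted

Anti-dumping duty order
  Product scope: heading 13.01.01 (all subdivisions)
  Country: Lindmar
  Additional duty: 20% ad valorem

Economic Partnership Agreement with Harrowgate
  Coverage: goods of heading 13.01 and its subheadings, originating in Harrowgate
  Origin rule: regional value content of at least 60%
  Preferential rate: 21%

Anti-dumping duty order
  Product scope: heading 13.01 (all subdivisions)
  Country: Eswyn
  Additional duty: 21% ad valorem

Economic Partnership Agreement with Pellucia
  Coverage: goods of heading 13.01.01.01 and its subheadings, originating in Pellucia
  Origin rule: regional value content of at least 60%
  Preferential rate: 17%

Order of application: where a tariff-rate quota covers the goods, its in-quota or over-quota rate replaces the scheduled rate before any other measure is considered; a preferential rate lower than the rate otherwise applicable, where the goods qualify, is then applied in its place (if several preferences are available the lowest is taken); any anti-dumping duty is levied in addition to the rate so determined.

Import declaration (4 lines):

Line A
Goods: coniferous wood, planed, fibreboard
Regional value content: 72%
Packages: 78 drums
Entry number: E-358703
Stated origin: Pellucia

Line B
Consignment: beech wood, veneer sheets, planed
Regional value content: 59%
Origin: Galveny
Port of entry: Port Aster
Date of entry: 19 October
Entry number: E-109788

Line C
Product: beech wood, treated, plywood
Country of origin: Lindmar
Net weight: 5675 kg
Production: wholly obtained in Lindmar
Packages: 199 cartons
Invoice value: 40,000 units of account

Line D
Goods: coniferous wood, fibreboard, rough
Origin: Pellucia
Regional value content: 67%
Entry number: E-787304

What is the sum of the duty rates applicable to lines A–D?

59%

Line A: coniferous → 13.02; fibreboard → 13.02.01; planed → 13.02.01.02. Scheduled 13%. Pellucia agreement on 13.01.01.01: 13.02.01.02 not covered. → 13%.
Line B: beech → 13.01; veneer sheets → 13.01.01; planed → 13.01.01.02. Scheduled 36%. Galveny agreement on 13.02.02: 13.01.01.02 not covered. → 36%.
Line C: beech → 13.01; plywood → 13.01.02; treated → 13.01.02.01. Scheduled 3%. Lindmar agreement on 13.01: wholly obtained → 23% available; preference 23% not lower than 3% → no reduction. → 3%.
Line D: coniferous → 13.02; fibreboard → 13.02.01; rough → 13.02.01.01. Scheduled 7%. Pellucia agreement on 13.01.01.01: 13.02.01.01 not covered. → 7%.
Sum: 13% + 36% + 3% + 7% = 59%.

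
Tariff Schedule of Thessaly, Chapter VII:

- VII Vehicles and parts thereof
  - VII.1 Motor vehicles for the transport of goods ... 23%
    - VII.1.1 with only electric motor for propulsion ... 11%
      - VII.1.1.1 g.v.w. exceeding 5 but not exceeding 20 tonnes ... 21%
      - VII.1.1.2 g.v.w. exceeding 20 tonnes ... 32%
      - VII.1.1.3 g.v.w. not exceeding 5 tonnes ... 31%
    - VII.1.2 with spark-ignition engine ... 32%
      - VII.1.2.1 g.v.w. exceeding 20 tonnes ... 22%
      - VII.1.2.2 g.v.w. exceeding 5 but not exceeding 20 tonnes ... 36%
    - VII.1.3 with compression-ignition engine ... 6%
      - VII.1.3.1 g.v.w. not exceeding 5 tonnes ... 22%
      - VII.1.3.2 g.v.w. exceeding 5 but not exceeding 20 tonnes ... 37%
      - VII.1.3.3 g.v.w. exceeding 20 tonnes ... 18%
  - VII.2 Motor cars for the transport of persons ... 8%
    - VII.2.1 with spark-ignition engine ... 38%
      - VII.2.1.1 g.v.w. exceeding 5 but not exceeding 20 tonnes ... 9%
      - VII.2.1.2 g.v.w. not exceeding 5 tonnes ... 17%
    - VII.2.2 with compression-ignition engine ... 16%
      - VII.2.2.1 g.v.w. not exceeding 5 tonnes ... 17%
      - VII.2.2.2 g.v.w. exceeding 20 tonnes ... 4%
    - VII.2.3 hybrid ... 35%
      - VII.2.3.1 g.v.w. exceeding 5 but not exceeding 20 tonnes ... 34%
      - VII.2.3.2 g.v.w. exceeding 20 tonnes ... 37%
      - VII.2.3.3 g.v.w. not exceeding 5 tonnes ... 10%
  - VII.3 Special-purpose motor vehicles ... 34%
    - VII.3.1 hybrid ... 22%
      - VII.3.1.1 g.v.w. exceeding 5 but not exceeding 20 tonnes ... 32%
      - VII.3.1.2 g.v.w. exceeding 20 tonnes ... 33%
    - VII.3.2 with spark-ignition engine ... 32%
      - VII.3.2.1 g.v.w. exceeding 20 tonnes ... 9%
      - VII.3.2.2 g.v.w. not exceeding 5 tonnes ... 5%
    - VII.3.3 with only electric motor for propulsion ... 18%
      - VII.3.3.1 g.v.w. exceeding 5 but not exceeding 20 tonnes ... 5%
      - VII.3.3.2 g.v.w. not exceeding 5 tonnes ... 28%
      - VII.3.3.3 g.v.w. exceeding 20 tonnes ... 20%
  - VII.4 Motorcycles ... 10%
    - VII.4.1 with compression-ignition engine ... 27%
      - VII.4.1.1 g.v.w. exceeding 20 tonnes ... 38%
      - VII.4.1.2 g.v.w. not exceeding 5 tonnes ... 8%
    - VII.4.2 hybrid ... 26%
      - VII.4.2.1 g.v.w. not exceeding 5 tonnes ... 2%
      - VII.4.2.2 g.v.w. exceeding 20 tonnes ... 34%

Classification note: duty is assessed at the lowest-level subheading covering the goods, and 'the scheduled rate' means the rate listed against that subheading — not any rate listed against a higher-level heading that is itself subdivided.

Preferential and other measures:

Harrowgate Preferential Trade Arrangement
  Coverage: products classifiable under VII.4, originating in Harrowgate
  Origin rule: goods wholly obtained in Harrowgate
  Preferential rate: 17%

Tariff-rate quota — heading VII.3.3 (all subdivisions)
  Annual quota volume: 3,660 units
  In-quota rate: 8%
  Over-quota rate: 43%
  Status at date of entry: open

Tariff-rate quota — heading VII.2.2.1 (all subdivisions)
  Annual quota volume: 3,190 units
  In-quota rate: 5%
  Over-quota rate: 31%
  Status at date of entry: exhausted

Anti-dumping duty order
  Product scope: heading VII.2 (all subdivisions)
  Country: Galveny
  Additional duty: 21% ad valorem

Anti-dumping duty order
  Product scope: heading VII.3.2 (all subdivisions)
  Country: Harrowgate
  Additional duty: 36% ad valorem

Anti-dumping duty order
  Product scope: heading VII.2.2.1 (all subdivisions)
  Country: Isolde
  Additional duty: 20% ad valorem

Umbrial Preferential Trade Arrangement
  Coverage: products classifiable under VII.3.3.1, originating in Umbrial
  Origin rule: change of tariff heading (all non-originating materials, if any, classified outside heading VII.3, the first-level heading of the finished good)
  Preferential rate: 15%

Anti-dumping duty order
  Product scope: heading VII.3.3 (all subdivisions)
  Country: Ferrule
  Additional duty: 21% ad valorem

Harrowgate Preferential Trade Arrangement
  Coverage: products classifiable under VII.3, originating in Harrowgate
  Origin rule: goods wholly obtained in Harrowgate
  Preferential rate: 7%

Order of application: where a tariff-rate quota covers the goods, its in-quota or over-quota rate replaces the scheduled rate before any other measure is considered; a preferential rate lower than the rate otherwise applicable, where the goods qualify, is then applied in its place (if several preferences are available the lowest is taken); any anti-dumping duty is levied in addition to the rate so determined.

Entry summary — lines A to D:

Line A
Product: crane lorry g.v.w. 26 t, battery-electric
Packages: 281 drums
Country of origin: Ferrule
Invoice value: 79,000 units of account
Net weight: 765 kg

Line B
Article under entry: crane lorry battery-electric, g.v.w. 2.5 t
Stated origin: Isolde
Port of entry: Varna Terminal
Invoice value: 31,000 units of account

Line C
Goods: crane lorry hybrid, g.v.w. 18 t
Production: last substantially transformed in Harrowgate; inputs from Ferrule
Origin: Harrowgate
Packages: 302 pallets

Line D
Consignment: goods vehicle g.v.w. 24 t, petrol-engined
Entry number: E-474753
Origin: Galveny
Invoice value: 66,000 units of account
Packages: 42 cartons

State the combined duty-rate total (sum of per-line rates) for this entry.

91%

Line A: crane lorry → VII.3; battery-electric → VII.3.3; g.v.w. 26 t → VII.3.3.3. Scheduled 20%. quota on VII.3.3 open → in-quota 8%; anti-dumping (Ferrule, VII.3.3): +21%; total 8% + 21% = 29%. → 29%.
Line B: crane lorry → VII.3; battery-electric → VII.3.3; g.v.w. 2.5 t → VII.3.3.2. Scheduled 28%. quota on VII.3.3 open → in-quota 8%. → 8%.
Line C: crane lorry → VII.3; hybrid → VII.3.1; g.v.w. 18 t → VII.3.1.1. Scheduled 32%. Harrowgate agreement on VII.4: VII.3.1.1 not covered; Harrowgate agreement on VII.3: not wholly obtained. → 32%.
Line D: goods vehicle → VII.1; petrol-engined → VII.1.2; g.v.w. 24 t → VII.1.2.1. Scheduled 22%. No special measure applies. → 22%.
Sum: 29% + 8% + 32% + 22% = 91%.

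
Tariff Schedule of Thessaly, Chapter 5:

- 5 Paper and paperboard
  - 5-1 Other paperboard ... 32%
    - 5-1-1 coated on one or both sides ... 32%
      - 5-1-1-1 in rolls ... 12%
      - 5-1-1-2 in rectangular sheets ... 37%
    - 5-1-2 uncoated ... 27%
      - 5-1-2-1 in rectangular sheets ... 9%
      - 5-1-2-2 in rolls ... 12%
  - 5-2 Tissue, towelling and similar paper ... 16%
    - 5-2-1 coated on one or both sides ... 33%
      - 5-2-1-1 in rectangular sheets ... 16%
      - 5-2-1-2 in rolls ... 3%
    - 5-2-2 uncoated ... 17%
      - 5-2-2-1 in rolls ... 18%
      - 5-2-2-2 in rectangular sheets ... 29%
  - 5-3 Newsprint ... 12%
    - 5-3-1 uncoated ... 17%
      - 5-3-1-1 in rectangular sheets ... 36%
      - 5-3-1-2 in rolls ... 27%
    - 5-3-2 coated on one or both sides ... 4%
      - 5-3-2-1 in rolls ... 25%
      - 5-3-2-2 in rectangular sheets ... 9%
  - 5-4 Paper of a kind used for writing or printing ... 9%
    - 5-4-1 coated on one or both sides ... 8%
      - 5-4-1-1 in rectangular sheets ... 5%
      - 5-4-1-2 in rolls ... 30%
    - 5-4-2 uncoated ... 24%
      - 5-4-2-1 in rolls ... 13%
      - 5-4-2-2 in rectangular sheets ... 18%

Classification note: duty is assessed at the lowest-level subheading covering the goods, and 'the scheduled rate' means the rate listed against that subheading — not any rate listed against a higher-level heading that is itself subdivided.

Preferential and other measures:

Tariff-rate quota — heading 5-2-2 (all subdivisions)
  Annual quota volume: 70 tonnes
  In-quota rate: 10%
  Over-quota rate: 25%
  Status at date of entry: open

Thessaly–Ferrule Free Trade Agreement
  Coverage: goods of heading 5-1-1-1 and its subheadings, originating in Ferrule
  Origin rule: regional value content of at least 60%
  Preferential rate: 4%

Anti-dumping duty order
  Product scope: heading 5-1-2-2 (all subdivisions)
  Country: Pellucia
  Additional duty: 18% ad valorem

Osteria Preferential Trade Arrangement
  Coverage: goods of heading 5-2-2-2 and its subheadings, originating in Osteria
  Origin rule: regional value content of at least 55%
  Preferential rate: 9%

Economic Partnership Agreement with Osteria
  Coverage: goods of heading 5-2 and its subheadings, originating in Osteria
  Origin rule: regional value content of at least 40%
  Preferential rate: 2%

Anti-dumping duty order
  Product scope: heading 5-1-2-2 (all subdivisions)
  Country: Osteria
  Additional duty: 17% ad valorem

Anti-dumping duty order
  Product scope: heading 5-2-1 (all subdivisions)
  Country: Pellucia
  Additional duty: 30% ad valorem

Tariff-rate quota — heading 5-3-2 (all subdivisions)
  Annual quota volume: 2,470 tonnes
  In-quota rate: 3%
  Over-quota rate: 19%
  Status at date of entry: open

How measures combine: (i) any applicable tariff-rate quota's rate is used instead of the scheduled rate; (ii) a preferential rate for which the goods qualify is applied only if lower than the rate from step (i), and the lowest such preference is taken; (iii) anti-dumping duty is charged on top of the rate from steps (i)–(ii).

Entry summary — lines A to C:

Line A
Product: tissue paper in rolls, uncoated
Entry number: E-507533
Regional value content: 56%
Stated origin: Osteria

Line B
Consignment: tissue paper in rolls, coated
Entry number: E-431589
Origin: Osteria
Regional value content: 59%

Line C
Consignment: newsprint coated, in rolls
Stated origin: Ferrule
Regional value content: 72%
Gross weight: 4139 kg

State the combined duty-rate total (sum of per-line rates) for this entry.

7%

Line A: tissue paper → 5-2; uncoated → 5-2-2; in rolls → 5-2-2-1. Scheduled 18%. quota on 5-2-2 open → in-quota 10%; Osteria agreement on 5-2-2-2: 5-2-2-1 not covered; Osteria agreement on 5-2: RVC ≥ 40% → 2% available; preferential 2%. → 2%.
Line B: tissue paper → 5-2; coated → 5-2-1; in rolls → 5-2-1-2. Scheduled 3%. Osteria agreement on 5-2-2-2: 5-2-1-2 not covered; Osteria agreement on 5-2: RVC ≥ 40% → 2% available; preferential 2%. → 2%.
Line C: newsprint → 5-3; coated → 5-3-2; in rolls → 5-3-2-1. Scheduled 25%. quota on 5-3-2 open → in-quota 3%; Ferrule agreement on 5-1-1-1: 5-3-2-1 not covered. → 3%.
Sum: 2% + 2% + 3% = 7%.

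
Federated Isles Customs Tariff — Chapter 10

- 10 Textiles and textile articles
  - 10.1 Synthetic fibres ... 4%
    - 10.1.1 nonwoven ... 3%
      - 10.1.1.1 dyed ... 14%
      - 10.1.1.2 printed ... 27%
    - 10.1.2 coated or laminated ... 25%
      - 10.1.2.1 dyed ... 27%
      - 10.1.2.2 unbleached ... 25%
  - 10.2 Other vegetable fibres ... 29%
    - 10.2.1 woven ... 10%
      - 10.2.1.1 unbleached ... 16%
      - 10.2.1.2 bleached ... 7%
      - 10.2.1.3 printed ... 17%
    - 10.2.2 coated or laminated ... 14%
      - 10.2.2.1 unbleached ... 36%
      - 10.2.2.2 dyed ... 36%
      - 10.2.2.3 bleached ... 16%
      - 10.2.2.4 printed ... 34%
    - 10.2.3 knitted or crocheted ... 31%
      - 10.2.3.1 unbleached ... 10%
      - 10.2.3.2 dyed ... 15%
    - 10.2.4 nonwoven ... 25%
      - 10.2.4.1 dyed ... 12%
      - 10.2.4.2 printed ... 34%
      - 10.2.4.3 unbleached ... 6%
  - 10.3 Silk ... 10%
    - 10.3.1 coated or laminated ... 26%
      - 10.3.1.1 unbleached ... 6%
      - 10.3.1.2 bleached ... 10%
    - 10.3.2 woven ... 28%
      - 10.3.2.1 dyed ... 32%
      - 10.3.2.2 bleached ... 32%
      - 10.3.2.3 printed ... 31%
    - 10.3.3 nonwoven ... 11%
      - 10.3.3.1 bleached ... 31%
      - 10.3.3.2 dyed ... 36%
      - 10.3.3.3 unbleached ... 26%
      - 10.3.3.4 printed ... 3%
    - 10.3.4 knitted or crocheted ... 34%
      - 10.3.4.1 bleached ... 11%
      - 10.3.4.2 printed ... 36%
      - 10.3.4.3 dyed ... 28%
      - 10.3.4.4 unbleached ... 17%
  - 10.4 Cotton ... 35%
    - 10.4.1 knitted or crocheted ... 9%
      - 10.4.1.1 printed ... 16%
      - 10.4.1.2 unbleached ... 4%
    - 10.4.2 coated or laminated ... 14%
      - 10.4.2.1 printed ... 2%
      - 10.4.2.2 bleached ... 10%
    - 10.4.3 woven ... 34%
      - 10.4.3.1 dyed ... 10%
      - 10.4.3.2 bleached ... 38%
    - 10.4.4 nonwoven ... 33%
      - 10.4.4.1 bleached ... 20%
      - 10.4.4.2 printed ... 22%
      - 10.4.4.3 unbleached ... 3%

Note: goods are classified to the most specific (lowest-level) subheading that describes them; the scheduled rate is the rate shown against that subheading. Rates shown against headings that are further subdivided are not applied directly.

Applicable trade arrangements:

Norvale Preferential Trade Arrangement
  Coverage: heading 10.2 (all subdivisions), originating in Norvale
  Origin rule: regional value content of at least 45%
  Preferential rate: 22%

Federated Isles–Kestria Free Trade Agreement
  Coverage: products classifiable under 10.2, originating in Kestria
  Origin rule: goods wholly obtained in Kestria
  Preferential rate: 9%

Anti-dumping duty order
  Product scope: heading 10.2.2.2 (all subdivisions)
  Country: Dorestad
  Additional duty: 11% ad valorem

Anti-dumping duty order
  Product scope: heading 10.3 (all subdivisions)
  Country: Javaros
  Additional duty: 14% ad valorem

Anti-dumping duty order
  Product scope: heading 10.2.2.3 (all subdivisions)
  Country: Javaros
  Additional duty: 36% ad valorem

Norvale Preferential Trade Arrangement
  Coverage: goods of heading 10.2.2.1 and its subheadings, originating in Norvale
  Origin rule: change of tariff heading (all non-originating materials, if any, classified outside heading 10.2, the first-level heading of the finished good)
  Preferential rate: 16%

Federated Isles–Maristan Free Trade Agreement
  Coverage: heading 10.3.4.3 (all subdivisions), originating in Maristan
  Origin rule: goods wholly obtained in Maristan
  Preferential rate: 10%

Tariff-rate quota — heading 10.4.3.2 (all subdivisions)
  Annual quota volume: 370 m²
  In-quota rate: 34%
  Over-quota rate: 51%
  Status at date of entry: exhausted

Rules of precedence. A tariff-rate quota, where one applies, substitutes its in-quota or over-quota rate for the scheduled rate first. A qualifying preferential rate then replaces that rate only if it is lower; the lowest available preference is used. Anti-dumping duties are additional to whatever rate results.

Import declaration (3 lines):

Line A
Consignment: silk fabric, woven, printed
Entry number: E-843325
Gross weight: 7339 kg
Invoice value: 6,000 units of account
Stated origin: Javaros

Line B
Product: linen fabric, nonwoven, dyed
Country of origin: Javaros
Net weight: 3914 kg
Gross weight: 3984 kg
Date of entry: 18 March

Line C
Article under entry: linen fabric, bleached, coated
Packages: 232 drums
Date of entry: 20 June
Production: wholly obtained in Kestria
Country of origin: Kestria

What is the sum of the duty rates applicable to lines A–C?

Line A: silk → 10.3; woven → 10.3.2; printed → 10.3.2.3. Scheduled 31%. anti-dumping (Javaros, 10.3): +14%; total 31% + 14% = 45%. → 45%.
Line B: linen → 10.2; nonwoven → 10.2.4; dyed → 10.2.4.1. Scheduled 12%. No special measure applies. → 12%.
Line C: linen → 10.2; coated → 10.2.2; bleached → 10.2.2.3. Scheduled 16%. Kestria agreement on 10.2: wholly obtained → 9% available; preferential 9%. → 9%.
Sum: 45% + 12% + 9% = 66%.

66%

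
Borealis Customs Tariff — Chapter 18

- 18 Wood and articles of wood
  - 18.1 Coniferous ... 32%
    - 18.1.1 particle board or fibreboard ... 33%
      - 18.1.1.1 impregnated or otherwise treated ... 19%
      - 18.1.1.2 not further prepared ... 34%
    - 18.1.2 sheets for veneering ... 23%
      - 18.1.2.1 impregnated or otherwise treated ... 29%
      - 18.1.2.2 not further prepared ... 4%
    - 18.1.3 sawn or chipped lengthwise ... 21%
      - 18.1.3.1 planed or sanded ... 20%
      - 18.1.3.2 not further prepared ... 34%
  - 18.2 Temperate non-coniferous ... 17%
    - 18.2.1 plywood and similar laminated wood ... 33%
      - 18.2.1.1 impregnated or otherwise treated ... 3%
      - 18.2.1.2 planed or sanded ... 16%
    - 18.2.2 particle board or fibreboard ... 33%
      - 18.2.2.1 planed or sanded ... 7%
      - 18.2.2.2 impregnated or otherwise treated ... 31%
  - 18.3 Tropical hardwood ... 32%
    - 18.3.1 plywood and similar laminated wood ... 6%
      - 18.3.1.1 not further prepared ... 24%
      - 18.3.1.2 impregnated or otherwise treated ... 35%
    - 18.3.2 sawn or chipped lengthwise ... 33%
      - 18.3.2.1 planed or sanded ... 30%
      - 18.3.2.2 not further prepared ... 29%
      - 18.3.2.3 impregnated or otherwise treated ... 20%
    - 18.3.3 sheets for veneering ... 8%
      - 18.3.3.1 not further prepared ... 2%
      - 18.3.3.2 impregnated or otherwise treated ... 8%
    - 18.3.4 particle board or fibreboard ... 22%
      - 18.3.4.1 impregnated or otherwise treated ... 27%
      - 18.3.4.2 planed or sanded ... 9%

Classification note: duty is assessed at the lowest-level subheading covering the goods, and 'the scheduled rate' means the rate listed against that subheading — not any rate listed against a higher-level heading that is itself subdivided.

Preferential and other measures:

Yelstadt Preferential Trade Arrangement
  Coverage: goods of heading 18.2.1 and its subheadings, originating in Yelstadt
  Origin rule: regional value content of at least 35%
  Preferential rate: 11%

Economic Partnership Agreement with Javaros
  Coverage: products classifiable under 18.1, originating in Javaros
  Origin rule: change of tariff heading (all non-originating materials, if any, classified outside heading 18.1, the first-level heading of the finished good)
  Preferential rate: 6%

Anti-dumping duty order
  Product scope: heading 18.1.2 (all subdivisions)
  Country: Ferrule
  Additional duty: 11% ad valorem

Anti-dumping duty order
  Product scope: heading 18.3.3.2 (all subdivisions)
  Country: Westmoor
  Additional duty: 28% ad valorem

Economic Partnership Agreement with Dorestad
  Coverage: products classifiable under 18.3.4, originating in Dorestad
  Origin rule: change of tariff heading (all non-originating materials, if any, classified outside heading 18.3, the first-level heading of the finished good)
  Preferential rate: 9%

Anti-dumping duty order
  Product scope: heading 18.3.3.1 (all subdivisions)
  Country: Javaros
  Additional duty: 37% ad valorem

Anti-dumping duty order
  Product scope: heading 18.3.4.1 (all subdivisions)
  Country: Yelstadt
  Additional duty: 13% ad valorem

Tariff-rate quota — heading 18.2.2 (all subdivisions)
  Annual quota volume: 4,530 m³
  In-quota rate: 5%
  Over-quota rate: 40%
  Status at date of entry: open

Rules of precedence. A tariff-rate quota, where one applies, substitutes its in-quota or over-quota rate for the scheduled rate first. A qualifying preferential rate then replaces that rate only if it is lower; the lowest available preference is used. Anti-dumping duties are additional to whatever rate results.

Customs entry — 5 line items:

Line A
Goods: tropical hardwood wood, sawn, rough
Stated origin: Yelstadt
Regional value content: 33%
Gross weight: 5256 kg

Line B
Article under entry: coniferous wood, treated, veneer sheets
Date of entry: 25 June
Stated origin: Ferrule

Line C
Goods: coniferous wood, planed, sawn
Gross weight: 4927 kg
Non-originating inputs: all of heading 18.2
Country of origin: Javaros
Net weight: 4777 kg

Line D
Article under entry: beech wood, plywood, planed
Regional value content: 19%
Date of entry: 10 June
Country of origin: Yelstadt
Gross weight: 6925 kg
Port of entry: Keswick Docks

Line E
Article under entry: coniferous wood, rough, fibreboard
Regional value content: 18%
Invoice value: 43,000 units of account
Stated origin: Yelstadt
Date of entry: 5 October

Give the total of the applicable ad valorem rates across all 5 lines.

125%

Line A: tropical hardwood → 18.3; sawn → 18.3.2; rough → 18.3.2.2. Scheduled 29%. Yelstadt agreement on 18.2.1: 18.3.2.2 not covered. → 29%.
Line B: coniferous → 18.1; veneer sheets → 18.1.2; treated → 18.1.2.1. Scheduled 29%. anti-dumping (Ferrule, 18.1.2): +11%; total 29% + 11% = 40%. → 40%.
Line C: coniferous → 18.1; sawn → 18.1.3; planed → 18.1.3.1. Scheduled 20%. Javaros agreement on 18.1: CTH met → 6% available; preferential 6%. → 6%.
Line D: beech → 18.2; plywood → 18.2.1; planed → 18.2.1.2. Scheduled 16%. Yelstadt agreement on 18.2.1: RVC < 35%. → 16%.
Line E: coniferous → 18.1; fibreboard → 18.1.1; rough → 18.1.1.2. Scheduled 34%. Yelstadt agreement on 18.2.1: 18.1.1.2 not covered. → 34%.
Sum: 29% + 40% + 6% + 16% + 34% = 125%.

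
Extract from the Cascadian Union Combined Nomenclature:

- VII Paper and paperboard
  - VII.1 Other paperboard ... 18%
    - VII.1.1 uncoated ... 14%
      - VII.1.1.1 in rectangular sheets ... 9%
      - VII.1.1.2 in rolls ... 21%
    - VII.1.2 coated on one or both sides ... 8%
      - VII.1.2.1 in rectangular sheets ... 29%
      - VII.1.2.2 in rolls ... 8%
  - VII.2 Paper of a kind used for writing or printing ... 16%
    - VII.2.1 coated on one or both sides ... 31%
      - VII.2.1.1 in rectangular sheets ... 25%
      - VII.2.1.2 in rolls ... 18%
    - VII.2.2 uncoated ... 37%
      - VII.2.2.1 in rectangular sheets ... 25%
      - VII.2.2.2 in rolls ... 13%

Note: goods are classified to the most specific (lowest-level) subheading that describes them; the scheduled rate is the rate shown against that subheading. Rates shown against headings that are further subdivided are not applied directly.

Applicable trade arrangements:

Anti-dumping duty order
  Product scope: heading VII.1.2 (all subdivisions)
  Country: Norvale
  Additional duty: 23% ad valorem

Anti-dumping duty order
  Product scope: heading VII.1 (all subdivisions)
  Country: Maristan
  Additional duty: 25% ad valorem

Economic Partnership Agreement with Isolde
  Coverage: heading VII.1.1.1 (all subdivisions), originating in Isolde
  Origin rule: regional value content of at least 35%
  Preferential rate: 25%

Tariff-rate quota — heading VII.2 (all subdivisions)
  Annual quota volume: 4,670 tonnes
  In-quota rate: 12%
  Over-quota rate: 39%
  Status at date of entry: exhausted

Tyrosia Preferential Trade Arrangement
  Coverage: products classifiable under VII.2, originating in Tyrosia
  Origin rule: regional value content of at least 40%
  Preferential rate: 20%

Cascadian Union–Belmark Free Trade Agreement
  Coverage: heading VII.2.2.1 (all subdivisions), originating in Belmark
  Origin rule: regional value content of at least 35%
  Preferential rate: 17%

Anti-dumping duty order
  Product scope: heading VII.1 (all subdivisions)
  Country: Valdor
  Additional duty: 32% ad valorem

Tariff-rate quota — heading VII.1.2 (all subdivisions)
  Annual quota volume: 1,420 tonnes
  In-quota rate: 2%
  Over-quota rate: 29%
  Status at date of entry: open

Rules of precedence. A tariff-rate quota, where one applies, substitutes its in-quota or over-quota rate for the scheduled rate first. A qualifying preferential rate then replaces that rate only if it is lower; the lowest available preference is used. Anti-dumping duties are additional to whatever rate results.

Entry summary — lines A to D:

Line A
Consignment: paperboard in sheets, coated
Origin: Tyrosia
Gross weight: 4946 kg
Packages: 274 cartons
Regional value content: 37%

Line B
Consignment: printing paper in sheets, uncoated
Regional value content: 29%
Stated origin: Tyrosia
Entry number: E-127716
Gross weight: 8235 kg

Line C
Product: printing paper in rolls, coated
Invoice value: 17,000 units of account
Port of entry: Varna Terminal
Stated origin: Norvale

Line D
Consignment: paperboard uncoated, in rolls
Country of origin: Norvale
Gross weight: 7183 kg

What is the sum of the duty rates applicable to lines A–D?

Line A: paperboard → VII.1; coated → VII.1.2; in sheets → VII.1.2.1. Scheduled 29%. quota on VII.1.2 open → in-quota 2%; Tyrosia agreement on VII.2: VII.1.2.1 not covered. → 2%.
Line B: printing paper → VII.2; uncoated → VII.2.2; in sheets → VII.2.2.1. Scheduled 25%. quota on VII.2 exhausted → over-quota 39%; Tyrosia agreement on VII.2: RVC < 40%. → 39%.
Line C: printing paper → VII.2; coated → VII.2.1; in rolls → VII.2.1.2. Scheduled 18%. quota on VII.2 exhausted → over-quota 39%. → 39%.
Line D: paperboard → VII.1; uncoated → VII.1.1; in rolls → VII.1.1.2. Scheduled 21%. No special measure applies. → 21%.
Sum: 2% + 39% + 39% + 21% = 101%.

101%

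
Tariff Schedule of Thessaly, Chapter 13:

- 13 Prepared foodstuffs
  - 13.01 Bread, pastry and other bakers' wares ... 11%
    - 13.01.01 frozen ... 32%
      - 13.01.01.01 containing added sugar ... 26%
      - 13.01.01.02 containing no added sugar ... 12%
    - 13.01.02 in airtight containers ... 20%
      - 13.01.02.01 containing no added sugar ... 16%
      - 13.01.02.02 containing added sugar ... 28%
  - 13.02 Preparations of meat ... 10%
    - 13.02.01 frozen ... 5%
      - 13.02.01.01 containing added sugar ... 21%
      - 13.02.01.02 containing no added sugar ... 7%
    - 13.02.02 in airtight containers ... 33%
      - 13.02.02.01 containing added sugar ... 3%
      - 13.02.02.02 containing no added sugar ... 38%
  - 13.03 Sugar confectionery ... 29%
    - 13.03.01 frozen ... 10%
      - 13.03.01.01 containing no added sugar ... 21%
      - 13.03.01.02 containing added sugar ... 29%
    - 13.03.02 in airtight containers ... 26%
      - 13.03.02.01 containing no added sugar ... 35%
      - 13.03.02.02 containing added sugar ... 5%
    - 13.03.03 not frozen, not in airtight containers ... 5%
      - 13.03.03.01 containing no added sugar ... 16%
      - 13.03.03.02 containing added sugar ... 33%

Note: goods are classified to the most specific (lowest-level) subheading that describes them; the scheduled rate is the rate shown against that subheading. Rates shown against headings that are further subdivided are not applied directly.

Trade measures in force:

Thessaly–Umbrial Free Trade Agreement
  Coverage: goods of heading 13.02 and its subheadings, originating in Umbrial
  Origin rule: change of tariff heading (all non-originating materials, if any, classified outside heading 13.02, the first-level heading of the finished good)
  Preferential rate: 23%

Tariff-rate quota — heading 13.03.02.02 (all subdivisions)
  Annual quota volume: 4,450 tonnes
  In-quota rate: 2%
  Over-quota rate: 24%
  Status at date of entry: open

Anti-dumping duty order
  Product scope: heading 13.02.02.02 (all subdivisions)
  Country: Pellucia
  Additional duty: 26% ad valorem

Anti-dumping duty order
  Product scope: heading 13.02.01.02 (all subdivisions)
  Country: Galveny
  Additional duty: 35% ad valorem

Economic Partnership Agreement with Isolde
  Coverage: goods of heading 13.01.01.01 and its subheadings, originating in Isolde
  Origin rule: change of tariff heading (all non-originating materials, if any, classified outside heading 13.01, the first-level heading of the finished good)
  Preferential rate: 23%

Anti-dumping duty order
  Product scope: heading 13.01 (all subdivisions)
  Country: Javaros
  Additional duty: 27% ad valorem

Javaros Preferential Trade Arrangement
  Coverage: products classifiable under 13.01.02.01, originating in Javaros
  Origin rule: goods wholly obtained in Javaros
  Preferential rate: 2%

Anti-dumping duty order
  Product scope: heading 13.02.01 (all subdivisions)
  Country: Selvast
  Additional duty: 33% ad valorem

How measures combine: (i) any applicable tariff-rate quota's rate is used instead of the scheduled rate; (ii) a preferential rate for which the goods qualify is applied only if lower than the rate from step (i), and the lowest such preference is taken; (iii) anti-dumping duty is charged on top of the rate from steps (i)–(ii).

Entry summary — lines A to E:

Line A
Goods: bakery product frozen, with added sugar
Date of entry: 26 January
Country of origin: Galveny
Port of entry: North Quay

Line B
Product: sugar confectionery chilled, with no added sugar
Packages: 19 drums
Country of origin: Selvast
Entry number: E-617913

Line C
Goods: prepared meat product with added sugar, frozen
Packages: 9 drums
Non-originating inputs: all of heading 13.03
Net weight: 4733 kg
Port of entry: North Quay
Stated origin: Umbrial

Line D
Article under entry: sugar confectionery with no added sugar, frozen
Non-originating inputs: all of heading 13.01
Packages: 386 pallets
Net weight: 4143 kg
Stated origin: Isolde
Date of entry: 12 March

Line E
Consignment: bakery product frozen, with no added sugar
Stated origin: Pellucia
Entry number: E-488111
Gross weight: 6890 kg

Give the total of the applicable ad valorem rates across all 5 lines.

Line A: bakery product → 13.01; frozen → 13.01.01; with added sugar → 13.01.01.01. Scheduled 26%. No special measure applies. → 26%.
Line B: sugar confectionery → 13.03; chilled → 13.03.03; with no added sugar → 13.03.03.01. Scheduled 16%. No special measure applies. → 16%.
Line C: prepared meat product → 13.02; frozen → 13.02.01; with added sugar → 13.02.01.01. Scheduled 21%. Umbrial agreement on 13.02: CTH met → 23% available; preference 23% not lower than 21% → no reduction. → 21%.
Line D: sugar confectionery → 13.03; frozen → 13.03.01; with no added sugar → 13.03.01.01. Scheduled 21%. Isolde agreement on 13.01.01.01: 13.03.01.01 not covered. → 21%.
Line E: bakery product → 13.01; frozen → 13.01.01; with no added sugar → 13.01.01.02. Scheduled 12%. No special measure applies. → 12%.
Sum: 26% + 16% + 21% + 21% + 12% = 96%.

96%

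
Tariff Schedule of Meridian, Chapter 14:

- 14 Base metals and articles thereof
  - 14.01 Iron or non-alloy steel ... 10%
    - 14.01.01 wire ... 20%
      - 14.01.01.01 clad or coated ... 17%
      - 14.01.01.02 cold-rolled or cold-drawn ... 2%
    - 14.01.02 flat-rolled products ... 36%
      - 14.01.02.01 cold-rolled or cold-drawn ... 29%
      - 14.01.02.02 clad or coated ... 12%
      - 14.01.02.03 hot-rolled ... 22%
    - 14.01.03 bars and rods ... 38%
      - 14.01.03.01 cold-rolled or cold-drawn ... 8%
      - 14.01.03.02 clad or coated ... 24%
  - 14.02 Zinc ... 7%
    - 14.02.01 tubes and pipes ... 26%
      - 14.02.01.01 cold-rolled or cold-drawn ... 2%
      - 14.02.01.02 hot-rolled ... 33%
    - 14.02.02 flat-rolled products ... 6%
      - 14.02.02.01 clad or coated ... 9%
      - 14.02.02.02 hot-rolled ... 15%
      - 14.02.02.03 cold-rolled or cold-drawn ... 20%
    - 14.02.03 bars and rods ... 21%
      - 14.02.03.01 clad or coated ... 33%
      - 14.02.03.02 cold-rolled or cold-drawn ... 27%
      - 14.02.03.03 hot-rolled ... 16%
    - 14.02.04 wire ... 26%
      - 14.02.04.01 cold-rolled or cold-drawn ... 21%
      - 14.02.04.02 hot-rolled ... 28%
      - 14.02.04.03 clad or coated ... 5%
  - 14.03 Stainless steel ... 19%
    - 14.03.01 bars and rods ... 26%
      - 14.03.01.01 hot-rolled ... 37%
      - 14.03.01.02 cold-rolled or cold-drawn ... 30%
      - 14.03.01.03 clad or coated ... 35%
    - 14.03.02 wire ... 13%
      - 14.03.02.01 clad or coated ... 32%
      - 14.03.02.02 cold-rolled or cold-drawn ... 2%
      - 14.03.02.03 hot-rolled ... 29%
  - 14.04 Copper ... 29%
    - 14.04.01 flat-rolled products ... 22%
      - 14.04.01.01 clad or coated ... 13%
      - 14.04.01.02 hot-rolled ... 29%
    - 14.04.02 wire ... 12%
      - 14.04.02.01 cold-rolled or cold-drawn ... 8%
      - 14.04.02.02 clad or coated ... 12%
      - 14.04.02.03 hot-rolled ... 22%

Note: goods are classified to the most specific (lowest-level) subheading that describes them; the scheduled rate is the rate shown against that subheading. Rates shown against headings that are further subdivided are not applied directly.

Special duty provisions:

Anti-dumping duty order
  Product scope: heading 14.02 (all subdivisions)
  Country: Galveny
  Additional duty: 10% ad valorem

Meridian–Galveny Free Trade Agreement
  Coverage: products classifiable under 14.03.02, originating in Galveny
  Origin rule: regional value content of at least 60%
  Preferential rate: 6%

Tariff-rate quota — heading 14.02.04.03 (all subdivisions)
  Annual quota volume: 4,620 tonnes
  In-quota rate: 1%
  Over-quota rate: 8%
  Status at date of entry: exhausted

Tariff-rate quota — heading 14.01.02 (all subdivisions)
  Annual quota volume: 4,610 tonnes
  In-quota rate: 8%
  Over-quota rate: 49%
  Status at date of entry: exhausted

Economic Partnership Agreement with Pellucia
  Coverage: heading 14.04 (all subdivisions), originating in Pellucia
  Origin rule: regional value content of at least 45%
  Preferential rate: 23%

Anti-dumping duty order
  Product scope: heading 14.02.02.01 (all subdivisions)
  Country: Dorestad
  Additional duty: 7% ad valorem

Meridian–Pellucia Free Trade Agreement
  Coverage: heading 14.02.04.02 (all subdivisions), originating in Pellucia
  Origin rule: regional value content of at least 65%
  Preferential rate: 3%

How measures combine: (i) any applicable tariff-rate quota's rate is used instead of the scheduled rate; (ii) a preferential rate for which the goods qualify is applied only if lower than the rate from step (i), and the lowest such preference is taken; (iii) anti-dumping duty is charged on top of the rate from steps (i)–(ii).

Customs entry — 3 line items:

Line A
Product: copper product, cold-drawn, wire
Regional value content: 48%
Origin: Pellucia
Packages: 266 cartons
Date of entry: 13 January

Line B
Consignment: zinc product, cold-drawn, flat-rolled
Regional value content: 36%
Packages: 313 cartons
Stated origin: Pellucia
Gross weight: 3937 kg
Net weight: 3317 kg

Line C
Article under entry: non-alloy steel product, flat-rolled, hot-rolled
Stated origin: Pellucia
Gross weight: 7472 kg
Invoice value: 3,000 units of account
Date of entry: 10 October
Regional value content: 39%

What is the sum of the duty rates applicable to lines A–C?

Line A: copper → 14.04; wire → 14.04.02; cold-drawn → 14.04.02.01. Scheduled 8%. Pellucia agreement on 14.04: RVC ≥ 45% → 23% available; Pellucia agreement on 14.02.04.02: 14.04.02.01 not covered; preference 23% not lower than 8% → no reduction. → 8%.
Line B: zinc → 14.02; flat-rolled → 14.02.02; cold-drawn → 14.02.02.03. Scheduled 20%. Pellucia agreement on 14.04: 14.02.02.03 not covered; Pellucia agreement on 14.02.04.02: 14.02.02.03 not covered. → 20%.
Line C: non-alloy steel → 14.01; flat-rolled → 14.01.02; hot-rolled → 14.01.02.03. Scheduled 22%. quota on 14.01.02 exhausted → over-quota 49%; Pellucia agreement on 14.04: 14.01.02.03 not covered; Pellucia agreement on 14.02.04.02: 14.01.02.03 not covered. → 49%.
Sum: 8% + 20% + 49% = 77%.

77%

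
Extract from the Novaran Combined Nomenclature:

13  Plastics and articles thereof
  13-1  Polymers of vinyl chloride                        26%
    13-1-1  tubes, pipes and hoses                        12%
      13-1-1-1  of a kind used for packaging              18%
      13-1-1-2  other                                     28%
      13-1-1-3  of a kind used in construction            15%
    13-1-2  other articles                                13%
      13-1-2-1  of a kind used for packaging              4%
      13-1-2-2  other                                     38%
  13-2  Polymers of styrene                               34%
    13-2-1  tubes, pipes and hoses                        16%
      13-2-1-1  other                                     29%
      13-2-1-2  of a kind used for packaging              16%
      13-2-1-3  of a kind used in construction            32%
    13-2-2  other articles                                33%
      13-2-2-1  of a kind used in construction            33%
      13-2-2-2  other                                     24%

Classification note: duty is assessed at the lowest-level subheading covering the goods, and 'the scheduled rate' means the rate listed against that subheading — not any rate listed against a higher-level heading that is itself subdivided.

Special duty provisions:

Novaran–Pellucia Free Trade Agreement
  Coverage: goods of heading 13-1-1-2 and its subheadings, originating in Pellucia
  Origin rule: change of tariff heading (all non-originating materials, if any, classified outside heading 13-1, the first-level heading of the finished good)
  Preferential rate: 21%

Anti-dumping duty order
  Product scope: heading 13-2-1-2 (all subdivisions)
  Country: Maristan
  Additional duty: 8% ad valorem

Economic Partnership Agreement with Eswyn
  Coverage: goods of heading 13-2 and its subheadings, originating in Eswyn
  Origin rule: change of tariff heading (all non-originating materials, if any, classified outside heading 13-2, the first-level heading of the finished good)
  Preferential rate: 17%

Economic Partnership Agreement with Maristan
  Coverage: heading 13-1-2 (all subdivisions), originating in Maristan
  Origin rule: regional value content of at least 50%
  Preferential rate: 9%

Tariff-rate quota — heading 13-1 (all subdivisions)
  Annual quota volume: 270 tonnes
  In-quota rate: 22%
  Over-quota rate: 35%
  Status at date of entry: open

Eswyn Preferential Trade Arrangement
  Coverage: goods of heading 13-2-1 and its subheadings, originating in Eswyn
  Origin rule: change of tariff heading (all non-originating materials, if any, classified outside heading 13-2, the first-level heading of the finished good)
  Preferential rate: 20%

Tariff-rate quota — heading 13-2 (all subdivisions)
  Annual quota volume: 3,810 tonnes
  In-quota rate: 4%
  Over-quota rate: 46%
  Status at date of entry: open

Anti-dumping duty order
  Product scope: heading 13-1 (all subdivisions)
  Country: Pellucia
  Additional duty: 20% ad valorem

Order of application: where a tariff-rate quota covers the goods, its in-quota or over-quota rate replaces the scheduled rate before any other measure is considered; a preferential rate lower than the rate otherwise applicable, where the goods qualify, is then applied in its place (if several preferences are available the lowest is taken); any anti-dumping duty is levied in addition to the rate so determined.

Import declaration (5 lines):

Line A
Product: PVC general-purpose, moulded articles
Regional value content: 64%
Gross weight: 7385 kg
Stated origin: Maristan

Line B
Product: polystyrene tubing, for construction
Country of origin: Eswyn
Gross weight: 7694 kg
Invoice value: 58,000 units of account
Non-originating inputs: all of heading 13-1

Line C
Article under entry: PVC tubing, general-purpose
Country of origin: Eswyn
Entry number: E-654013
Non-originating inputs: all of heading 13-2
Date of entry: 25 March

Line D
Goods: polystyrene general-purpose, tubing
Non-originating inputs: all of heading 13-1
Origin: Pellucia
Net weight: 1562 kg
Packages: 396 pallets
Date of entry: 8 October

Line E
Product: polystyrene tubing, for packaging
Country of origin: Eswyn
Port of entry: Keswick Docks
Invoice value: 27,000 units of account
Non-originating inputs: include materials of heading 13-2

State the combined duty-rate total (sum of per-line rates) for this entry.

Line A: PVC → 13-1; moulded articles → 13-1-2; general-purpose → 13-1-2-2. Scheduled 38%. quota on 13-1 open → in-quota 22%; Maristan agreement on 13-1-2: RVC ≥ 50% → 9% available; preferential 9%. → 9%.
Line B: polystyrene → 13-2; tubing → 13-2-1; for construction → 13-2-1-3. Scheduled 32%. quota on 13-2 open → in-quota 4%; Eswyn agreement on 13-2: CTH met → 17% available; Eswyn agreement on 13-2-1: CTH met → 20% available; preference 17% not lower than 4% → no reduction. → 4%.
Line C: PVC → 13-1; tubing → 13-1-1; general-purpose → 13-1-1-2. Scheduled 28%. quota on 13-1 open → in-quota 22%; Eswyn agreement on 13-2: 13-1-1-2 not covered; Eswyn agreement on 13-2-1: 13-1-1-2 not covered. → 22%.
Line D: polystyrene → 13-2; tubing → 13-2-1; general-purpose → 13-2-1-1. Scheduled 29%. quota on 13-2 open → in-quota 4%; Pellucia agreement on 13-1-1-2: 13-2-1-1 not covered. → 4%.
Line E: polystyrene → 13-2; tubing → 13-2-1; for packaging → 13-2-1-2. Scheduled 16%. quota on 13-2 open → in-quota 4%; Eswyn agreement on 13-2: CTH not met; Eswyn agreement on 13-2-1: CTH not met. → 4%.
Sum: 9% + 4% + 22% + 4% + 4% = 43%.

43%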